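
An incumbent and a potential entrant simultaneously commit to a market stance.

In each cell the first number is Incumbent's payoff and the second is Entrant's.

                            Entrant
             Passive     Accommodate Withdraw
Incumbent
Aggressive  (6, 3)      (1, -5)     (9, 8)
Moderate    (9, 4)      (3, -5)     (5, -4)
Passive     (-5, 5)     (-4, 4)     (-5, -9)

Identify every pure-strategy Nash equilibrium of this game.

Incumbent against Passive: payoffs 6, 9, -5 → best response Moderate.
Incumbent against Accommodate: payoffs 1, 3, -4 → best response Moderate.
Incumbent against Withdraw: payoffs 9, 5, -5 → best response Aggressive.
Entrant against Aggressive: payoffs 3, -5, 8 → best response Withdraw.
Entrant against Moderate: payoffs 4, -5, -4 → best response Passive.
Entrant against Passive: payoffs 5, 4, -9 → best response Passive.
Mutual best responses: (Aggressive, Withdraw); (Moderate, Passive).

The pure Nash equilibria are (Aggressive, Withdraw), (Moderate, Passive).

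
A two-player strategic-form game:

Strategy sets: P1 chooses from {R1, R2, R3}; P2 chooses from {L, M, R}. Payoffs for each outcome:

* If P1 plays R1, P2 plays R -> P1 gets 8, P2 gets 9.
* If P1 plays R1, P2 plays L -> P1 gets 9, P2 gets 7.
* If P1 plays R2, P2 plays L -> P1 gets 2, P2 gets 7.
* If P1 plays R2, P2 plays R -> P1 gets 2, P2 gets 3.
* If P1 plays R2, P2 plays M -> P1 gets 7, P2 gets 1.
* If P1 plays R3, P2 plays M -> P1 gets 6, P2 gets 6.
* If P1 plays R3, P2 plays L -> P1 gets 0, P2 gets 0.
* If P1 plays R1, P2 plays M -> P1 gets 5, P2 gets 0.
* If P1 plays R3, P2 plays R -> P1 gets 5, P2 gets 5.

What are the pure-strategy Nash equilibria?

(R1, L): P2 can switch to R (7 → 9). Not NE.
(R1, M): P1 can switch to R2 (5 → 7). Not NE.
(R1, R): P1 gets 8, best alternative 5; P2 gets 9, best alternative 7. No profitable deviation — NE.
(R2, L): P1 can switch to R1 (2 → 9). Not NE.
(R2, M): P2 can switch to L (1 → 7). Not NE.
(R2, R): P1 can switch to R1 (2 → 8). Not NE.
(R3, L): P1 can switch to R1 (0 → 9). Not NE.
(R3, M): P1 can switch to R2 (6 → 7). Not NE.
(R3, R): P1 can switch to R1 (5 → 8). Not NE.

The unique pure-strategy Nash equilibrium is (R1, R).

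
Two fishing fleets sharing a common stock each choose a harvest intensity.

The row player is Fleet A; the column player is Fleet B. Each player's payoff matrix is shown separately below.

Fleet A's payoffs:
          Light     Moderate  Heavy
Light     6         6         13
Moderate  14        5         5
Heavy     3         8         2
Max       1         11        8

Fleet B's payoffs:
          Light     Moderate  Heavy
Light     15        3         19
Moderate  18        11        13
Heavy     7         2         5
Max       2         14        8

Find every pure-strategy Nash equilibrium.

Pure-strategy Nash equilibria: (Light, Heavy), (Moderate, Light), (Max, Moderate)

For each strategy profile, look for a profitable unilateral deviation.
(Light, Light): Fleet A can switch to Moderate (6 → 14). Not NE.
(Light, Moderate): Fleet A can switch to Heavy (6 → 8). Not NE.
(Light, Heavy): Fleet A gets 13, best alternative 8; Fleet B gets 19, best alternative 15. No profitable deviation — NE.
(Moderate, Light): Fleet A gets 14, best alternative 6; Fleet B gets 18, best alternative 13. No profitable deviation — NE.
(Moderate, Moderate): Fleet A can switch to Light (5 → 6). Not NE.
(Moderate, Heavy): Fleet A can switch to Light (5 → 13). Not NE.
(Heavy, Light): Fleet A can switch to Light (3 → 6). Not NE.
(Heavy, Moderate): Fleet A can switch to Max (8 → 11). Not NE.
(Heavy, Heavy): Fleet A can switch to Light (2 → 13). Not NE.
(Max, Light): Fleet A can switch to Light (1 → 6). Not NE.
(Max, Moderate): Fleet A gets 11, best alternative 8; Fleet B gets 14, best alternative 8. No profitable deviation — NE.
(Max, Heavy): Fleet A can switch to Light (8 → 13). Not NE.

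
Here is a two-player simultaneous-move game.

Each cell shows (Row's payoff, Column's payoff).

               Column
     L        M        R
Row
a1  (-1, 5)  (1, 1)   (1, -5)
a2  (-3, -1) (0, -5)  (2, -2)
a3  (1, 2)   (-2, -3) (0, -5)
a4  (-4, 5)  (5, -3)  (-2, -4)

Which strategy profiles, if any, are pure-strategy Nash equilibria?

(a1, L): Row can switch to a3 (-1 → 1). Not NE.
(a1, M): Row can switch to a4 (1 → 5). Not NE.
(a1, R): Row can switch to a2 (1 → 2). Not NE.
(a2, L): Row can switch to a1 (-3 → -1). Not NE.
(a2, M): Row can switch to a1 (0 → 1). Not NE.
(a2, R): Column can switch to L (-2 → -1). Not NE.
(a3, L): Row gets 1, best alternative -1; Column gets 2, best alternative -3. No profitable deviation — NE.
(The remaining 5 profiles each have a profitable deviation by the same check.)

(a3, L)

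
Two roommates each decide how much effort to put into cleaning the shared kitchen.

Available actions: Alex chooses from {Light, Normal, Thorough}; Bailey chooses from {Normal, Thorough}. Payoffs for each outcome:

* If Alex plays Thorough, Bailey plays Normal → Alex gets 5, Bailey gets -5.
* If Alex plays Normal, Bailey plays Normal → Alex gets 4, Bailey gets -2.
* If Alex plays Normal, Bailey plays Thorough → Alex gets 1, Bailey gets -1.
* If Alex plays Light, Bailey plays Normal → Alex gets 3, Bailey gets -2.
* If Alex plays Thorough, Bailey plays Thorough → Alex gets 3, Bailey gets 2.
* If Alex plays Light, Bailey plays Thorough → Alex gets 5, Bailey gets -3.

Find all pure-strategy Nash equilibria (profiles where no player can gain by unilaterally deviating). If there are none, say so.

There is no pure-strategy Nash equilibrium.

(Light, Normal): Alex can switch to Normal (3 → 4). Not NE.
(Light, Thorough): Bailey can switch to Normal (-3 → -2). Not NE.
(Normal, Normal): Alex can switch to Thorough (4 → 5). Not NE.
(Normal, Thorough): Alex can switch to Light (1 → 5). Not NE.
(Thorough, Normal): Bailey can switch to Thorough (-5 → 2). Not NE.
(Thorough, Thorough): Alex can switch to Light (3 → 5). Not NE.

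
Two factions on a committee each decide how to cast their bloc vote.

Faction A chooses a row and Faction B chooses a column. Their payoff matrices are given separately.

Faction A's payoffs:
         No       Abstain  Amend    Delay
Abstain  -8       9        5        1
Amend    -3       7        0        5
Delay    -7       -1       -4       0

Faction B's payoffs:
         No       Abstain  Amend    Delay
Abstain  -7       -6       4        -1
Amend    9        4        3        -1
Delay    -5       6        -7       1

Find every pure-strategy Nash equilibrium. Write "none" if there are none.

Pure-strategy Nash equilibria: (Abstain, Amend); (Amend, No)

Faction A against No: payoffs -8, -3, -7 → best response Amend.
Faction A against Abstain: payoffs 9, 7, -1 → best response Abstain.
Faction A against Amend: payoffs 5, 0, -4 → best response Abstain.
Faction A against Delay: payoffs 1, 5, 0 → best response Amend.
Faction B against Abstain: payoffs -7, -6, 4, -1 → best response Amend.
Faction B against Amend: payoffs 9, 4, 3, -1 → best response No.
Faction B against Delay: payoffs -5, 6, -7, 1 → best response Abstain.
Mutual best responses: (Abstain, Amend); (Amend, No).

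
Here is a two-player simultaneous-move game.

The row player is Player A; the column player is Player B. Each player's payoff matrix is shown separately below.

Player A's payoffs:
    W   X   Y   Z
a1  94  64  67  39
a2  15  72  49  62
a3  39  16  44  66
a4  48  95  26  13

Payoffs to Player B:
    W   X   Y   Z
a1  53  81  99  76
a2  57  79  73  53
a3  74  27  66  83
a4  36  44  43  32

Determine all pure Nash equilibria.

(a1, Y); (a3, Z); (a4, X)

Player A against W: payoffs 94, 15, 39, 48 → best response a1.
Player A against X: payoffs 64, 72, 16, 95 → best response a4.
Player A against Y: payoffs 67, 49, 44, 26 → best response a1.
Player A against Z: payoffs 39, 62, 66, 13 → best response a3.
Player B against a1: payoffs 53, 81, 99, 76 → best response Y.
Player B against a2: payoffs 57, 79, 73, 53 → best response X.
Player B against a3: payoffs 74, 27, 66, 83 → best response Z.
Player B against a4: payoffs 36, 44, 43, 32 → best response X.
Mutual best responses: (a1, Y); (a3, Z); (a4, X).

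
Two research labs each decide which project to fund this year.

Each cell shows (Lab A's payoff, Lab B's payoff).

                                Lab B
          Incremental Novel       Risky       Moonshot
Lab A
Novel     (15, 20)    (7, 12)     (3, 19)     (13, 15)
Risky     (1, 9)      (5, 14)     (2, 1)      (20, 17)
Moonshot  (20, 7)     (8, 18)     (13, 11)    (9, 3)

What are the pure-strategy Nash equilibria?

(Risky, Moonshot), (Moonshot, Novel)

Lab A against Incremental: payoffs 15, 1, 20 → best response Moonshot.
Lab A against Novel: payoffs 7, 5, 8 → best response Moonshot.
Lab A against Risky: payoffs 3, 2, 13 → best response Moonshot.
Lab A against Moonshot: payoffs 13, 20, 9 → best response Risky.
Lab B against Novel: payoffs 20, 12, 19, 15 → best response Incremental.
Lab B against Risky: payoffs 9, 14, 1, 17 → best response Moonshot.
Lab B against Moonshot: payoffs 7, 18, 11, 3 → best response Novel.
Mutual best responses: (Risky, Moonshot); (Moonshot, Novel).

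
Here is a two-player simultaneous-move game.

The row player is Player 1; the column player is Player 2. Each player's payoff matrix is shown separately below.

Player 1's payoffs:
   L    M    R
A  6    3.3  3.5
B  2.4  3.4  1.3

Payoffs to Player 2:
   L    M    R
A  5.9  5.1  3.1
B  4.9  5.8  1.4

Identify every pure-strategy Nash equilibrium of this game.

Player 1 against L: payoffs 6, 2.4 → best response A.
Player 1 against M: payoffs 3.3, 3.4 → best response B.
Player 1 against R: payoffs 3.5, 1.3 → best response A.
Player 2 against A: payoffs 5.9, 5.1, 3.1 → best response L.
Player 2 against B: payoffs 4.9, 5.8, 1.4 → best response M.
Mutual best responses: (A, L); (B, M).

(A, L), (B, M)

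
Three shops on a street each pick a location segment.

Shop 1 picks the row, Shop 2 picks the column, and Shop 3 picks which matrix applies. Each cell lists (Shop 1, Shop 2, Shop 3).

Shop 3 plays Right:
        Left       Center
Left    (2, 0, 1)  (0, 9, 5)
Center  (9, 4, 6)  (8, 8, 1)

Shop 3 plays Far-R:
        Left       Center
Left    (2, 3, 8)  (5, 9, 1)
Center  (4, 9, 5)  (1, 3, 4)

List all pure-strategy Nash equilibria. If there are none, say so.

This game has no pure Nash equilibrium.

Shop 1 against (Left, Right): payoffs 2, 9 → best response Center.
Shop 1 against (Left, Far-R): payoffs 2, 4 → best response Center.
Shop 1 against (Center, Right): payoffs 0, 8 → best response Center.
Shop 1 against (Center, Far-R): payoffs 5, 1 → best response Left.
Shop 2 against (Left, Right): payoffs 0, 9 → best response Center.
Shop 2 against (Left, Far-R): payoffs 3, 9 → best response Center.
Shop 2 against (Center, Right): payoffs 4, 8 → best response Center.
Shop 2 against (Center, Far-R): payoffs 9, 3 → best response Left.
Shop 3 against (Left, Left): payoffs 1, 8 → best response Far-R.
Shop 3 against (Left, Center): payoffs 5, 1 → best response Right.
Shop 3 against (Center, Left): payoffs 6, 5 → best response Right.
Shop 3 against (Center, Center): payoffs 1, 4 → best response Far-R.
No profile is a mutual best response for all players.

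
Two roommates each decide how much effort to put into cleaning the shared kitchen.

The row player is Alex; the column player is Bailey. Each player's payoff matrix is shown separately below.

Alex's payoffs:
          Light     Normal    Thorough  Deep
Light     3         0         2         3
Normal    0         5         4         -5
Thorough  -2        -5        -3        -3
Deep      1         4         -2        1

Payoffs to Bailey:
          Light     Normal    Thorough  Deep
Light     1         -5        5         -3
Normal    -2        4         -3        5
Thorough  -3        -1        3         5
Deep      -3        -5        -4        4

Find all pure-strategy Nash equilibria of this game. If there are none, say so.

(Light, Light): Bailey can switch to Thorough (1 → 5). Not NE.
(Light, Normal): Alex can switch to Normal (0 → 5). Not NE.
(Light, Thorough): Alex can switch to Normal (2 → 4). Not NE.
(Light, Deep): Bailey can switch to Light (-3 → 1). Not NE.
(Normal, Light): Alex can switch to Light (0 → 3). Not NE.
(Normal, Normal): Bailey can switch to Deep (4 → 5). Not NE.
(Normal, Thorough): Bailey can switch to Light (-3 → -2). Not NE.
(Normal, Deep): Alex can switch to Light (-5 → 3). Not NE.
(The remaining 8 profiles each have a profitable deviation by the same check.)

There is no pure-strategy Nash equilibrium.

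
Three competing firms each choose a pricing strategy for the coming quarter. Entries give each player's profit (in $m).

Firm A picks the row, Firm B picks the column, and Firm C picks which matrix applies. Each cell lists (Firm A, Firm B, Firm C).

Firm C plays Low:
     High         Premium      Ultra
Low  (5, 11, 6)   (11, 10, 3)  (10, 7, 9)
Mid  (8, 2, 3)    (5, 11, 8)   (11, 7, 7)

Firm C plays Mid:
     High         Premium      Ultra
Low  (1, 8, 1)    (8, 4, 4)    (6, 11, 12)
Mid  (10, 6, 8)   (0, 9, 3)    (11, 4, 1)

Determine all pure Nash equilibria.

No pure-strategy Nash equilibrium.

Firm A against (High, Low): payoffs 5, 8 → best response Mid.
Firm A against (High, Mid): payoffs 1, 10 → best response Mid.
Firm A against (Premium, Low): payoffs 11, 5 → best response Low.
Firm A against (Premium, Mid): payoffs 8, 0 → best response Low.
Firm A against (Ultra, Low): payoffs 10, 11 → best response Mid.
Firm A against (Ultra, Mid): payoffs 6, 11 → best response Mid.
Firm B against (Low, Low): payoffs 11, 10, 7 → best response High.
Firm B against (Low, Mid): payoffs 8, 4, 11 → best response Ultra.
Firm B against (Mid, Low): payoffs 2, 11, 7 → best response Premium.
Firm B against (Mid, Mid): payoffs 6, 9, 4 → best response Premium.
Firm C against (Low, High): payoffs 6, 1 → best response Low.
Firm C against (Low, Premium): payoffs 3, 4 → best response Mid.
Firm C against (Low, Ultra): payoffs 9, 12 → best response Mid.
Firm C against (Mid, High): payoffs 3, 8 → best response Mid.
Firm C against (Mid, Premium): payoffs 8, 3 → best response Low.
Firm C against (Mid, Ultra): payoffs 7, 1 → best response Low.
No profile is a mutual best response for all players.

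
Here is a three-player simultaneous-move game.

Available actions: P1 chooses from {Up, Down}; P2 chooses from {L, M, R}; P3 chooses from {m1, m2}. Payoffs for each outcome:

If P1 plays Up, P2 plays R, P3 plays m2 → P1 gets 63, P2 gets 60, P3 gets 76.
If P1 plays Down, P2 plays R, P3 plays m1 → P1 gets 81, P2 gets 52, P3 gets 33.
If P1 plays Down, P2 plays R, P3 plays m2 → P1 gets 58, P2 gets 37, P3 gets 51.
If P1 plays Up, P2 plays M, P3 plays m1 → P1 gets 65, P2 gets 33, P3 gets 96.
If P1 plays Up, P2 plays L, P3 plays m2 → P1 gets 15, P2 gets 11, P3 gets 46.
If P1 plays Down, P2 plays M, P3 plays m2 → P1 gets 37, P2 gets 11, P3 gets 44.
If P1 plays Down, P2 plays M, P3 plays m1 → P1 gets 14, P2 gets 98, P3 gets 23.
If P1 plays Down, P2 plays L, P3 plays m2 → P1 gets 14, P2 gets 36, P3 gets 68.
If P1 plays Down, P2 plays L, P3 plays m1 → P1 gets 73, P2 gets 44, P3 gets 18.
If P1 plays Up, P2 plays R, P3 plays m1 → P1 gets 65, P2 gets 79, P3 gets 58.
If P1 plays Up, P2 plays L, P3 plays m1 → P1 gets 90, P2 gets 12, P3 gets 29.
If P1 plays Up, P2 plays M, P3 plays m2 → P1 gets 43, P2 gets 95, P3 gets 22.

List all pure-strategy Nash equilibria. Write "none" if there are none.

(Up, L, m1): P2 can switch to M (12 → 33). Not NE.
(Up, L, m2): P2 can switch to M (11 → 95). Not NE.
(Up, M, m1): P2 can switch to R (33 → 79). Not NE.
(Up, M, m2): P3 can switch to m1 (22 → 96). Not NE.
(Up, R, m1): P1 can switch to Down (65 → 81). Not NE.
(Up, R, m2): P2 can switch to M (60 → 95). Not NE.
(Down, L, m1): P1 can switch to Up (73 → 90). Not NE.
(Down, L, m2): P1 can switch to Up (14 → 15). Not NE.
(The remaining 4 profiles each have a profitable deviation by the same check.)

There is no pure-strategy Nash equilibrium.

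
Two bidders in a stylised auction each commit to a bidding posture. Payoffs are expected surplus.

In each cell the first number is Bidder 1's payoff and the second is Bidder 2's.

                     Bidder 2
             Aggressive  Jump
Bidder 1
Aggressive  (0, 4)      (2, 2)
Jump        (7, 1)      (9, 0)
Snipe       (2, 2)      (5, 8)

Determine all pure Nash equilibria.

(Aggressive, Aggressive): Bidder 1 can switch to Jump (0 → 7). Not NE.
(Aggressive, Jump): Bidder 1 can switch to Jump (2 → 9). Not NE.
(Jump, Aggressive): Bidder 1 gets 7, best alternative 2; Bidder 2 gets 1, best alternative 0. No profitable deviation — NE.
(Jump, Jump): Bidder 2 can switch to Aggressive (0 → 1). Not NE.
(Snipe, Aggressive): Bidder 1 can switch to Jump (2 → 7). Not NE.
(Snipe, Jump): Bidder 1 can switch to Jump (5 → 9). Not NE.

(Jump, Aggressive)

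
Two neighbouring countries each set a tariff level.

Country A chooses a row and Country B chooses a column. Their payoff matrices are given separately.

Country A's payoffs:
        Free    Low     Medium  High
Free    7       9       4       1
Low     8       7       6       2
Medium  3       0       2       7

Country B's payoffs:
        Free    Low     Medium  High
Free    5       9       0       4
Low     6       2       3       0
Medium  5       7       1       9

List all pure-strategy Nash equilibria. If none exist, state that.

Check each profile: it is a Nash equilibrium iff no player can strictly gain by switching unilaterally.
(Free, Free): Country A can switch to Low (7 → 8). Not NE.
(Free, Low): Country A gets 9, best alternative 7; Country B gets 9, best alternative 5. No profitable deviation — NE.
(Free, Medium): Country A can switch to Low (4 → 6). Not NE.
(Free, High): Country A can switch to Low (1 → 2). Not NE.
(Low, Free): Country A gets 8, best alternative 7; Country B gets 6, best alternative 3. No profitable deviation — NE.
(Low, Low): Country A can switch to Free (7 → 9). Not NE.
(Low, Medium): Country B can switch to Free (3 → 6). Not NE.
(Low, High): Country A can switch to Medium (2 → 7). Not NE.
(Medium, High): Country A gets 7, best alternative 2; Country B gets 9, best alternative 7. No profitable deviation — NE.
(The remaining 3 profiles each have a profitable deviation by the same check.)

The pure Nash equilibria are (Free, Low), (Low, Free), (Medium, High).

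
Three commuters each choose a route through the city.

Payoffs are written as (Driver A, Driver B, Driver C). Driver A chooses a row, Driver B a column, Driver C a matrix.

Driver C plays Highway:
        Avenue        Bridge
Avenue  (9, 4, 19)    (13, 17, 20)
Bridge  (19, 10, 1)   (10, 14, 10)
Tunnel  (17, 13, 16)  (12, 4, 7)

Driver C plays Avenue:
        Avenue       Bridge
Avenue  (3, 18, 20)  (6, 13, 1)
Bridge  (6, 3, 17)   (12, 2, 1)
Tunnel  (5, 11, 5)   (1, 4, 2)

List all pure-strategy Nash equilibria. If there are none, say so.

Pure-strategy Nash equilibria: (Avenue, Bridge, Highway); (Bridge, Avenue, Avenue)

Driver A against (Avenue, Highway): payoffs 9, 19, 17 → best response Bridge.
Driver A against (Avenue, Avenue): payoffs 3, 6, 5 → best response Bridge.
Driver A against (Bridge, Highway): payoffs 13, 10, 12 → best response Avenue.
Driver A against (Bridge, Avenue): payoffs 6, 12, 1 → best response Bridge.
Driver B against (Avenue, Highway): payoffs 4, 17 → best response Bridge.
Driver B against (Avenue, Avenue): payoffs 18, 13 → best response Avenue.
Driver B against (Bridge, Highway): payoffs 10, 14 → best response Bridge.
Driver B against (Bridge, Avenue): payoffs 3, 2 → best response Avenue.
Driver B against (Tunnel, Highway): payoffs 13, 4 → best response Avenue.
Driver B against (Tunnel, Avenue): payoffs 11, 4 → best response Avenue.
Driver C against (Avenue, Avenue): payoffs 19, 20 → best response Avenue.
Driver C against (Avenue, Bridge): payoffs 20, 1 → best response Highway.
Driver C against (Bridge, Avenue): payoffs 1, 17 → best response Avenue.
Driver C against (Bridge, Bridge): payoffs 10, 1 → best response Highway.
Driver C against (Tunnel, Avenue): payoffs 16, 5 → best response Highway.
Driver C against (Tunnel, Bridge): payoffs 7, 2 → best response Highway.
Mutual best responses: (Avenue, Bridge, Highway); (Bridge, Avenue, Avenue).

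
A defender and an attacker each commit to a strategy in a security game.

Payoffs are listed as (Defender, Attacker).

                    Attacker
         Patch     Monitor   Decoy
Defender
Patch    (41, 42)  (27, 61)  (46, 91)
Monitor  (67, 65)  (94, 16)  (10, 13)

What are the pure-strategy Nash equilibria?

Check each profile: it is a Nash equilibrium iff no player can strictly gain by switching unilaterally.
(Patch, Patch): Defender can switch to Monitor (41 → 67). Not NE.
(Patch, Monitor): Defender can switch to Monitor (27 → 94). Not NE.
(Patch, Decoy): Defender gets 46, best alternative 10; Attacker gets 91, best alternative 61. No profitable deviation — NE.
(Monitor, Patch): Defender gets 67, best alternative 41; Attacker gets 65, best alternative 16. No profitable deviation — NE.
(Monitor, Monitor): Attacker can switch to Patch (16 → 65). Not NE.
(Monitor, Decoy): Defender can switch to Patch (10 → 46). Not NE.

Pure-strategy Nash equilibria: (Patch, Decoy) and (Monitor, Patch)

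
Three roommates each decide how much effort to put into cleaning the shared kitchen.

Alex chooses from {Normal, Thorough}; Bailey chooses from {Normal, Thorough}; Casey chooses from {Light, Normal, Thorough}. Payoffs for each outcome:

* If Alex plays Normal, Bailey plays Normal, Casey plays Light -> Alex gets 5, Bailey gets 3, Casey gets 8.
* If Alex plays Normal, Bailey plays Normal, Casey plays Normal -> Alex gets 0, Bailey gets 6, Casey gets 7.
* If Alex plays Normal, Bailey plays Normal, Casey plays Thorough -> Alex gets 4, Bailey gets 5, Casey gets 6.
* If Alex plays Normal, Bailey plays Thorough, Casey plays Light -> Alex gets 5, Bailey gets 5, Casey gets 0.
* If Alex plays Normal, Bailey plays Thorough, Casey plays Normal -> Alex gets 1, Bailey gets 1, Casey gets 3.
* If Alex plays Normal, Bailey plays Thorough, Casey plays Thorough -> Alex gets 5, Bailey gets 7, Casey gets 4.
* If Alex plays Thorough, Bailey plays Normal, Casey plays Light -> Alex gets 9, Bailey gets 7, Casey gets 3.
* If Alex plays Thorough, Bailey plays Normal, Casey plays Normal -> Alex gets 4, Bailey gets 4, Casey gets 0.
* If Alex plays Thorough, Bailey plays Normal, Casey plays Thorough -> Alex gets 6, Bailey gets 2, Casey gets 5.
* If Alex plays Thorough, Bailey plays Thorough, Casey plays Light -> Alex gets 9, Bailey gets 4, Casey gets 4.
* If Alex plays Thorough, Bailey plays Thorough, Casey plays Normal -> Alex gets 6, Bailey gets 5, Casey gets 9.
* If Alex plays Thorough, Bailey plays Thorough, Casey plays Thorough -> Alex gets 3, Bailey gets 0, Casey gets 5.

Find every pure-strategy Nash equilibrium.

(Normal, Thorough, Thorough); (Thorough, Normal, Thorough); (Thorough, Thorough, Normal)

Alex against (Normal, Light): payoffs 5, 9 → best response Thorough.
Alex against (Normal, Normal): payoffs 0, 4 → best response Thorough.
Alex against (Normal, Thorough): payoffs 4, 6 → best response Thorough.
Alex against (Thorough, Light): payoffs 5, 9 → best response Thorough.
Alex against (Thorough, Normal): payoffs 1, 6 → best response Thorough.
Alex against (Thorough, Thorough): payoffs 5, 3 → best response Normal.
Bailey against (Normal, Light): payoffs 3, 5 → best response Thorough.
Bailey against (Normal, Normal): payoffs 6, 1 → best response Normal.
Bailey against (Normal, Thorough): payoffs 5, 7 → best response Thorough.
Bailey against (Thorough, Light): payoffs 7, 4 → best response Normal.
Bailey against (Thorough, Normal): payoffs 4, 5 → best response Thorough.
Bailey against (Thorough, Thorough): payoffs 2, 0 → best response Normal.
Casey against (Normal, Normal): payoffs 8, 7, 6 → best response Light.
Casey against (Normal, Thorough): payoffs 0, 3, 4 → best response Thorough.
Casey against (Thorough, Normal): payoffs 3, 0, 5 → best response Thorough.
Casey against (Thorough, Thorough): payoffs 4, 9, 5 → best response Normal.
Mutual best responses: (Normal, Thorough, Thorough); (Thorough, Normal, Thorough); (Thorough, Thorough, Normal).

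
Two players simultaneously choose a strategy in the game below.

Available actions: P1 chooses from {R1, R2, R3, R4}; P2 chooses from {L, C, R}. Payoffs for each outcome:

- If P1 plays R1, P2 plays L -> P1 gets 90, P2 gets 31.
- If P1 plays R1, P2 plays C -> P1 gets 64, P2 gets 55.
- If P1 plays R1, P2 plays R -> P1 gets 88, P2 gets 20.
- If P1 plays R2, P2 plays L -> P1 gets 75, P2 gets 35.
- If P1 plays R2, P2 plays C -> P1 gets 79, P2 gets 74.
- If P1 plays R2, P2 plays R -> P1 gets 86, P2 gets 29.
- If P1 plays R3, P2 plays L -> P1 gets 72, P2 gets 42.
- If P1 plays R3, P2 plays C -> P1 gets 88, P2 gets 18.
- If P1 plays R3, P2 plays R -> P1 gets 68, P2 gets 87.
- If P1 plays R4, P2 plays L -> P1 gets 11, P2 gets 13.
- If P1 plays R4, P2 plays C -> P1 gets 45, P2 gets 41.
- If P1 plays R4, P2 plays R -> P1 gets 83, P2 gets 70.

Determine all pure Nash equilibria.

There is no pure-strategy Nash equilibrium.

P1 against L: payoffs 90, 75, 72, 11 → best response R1.
P1 against C: payoffs 64, 79, 88, 45 → best response R3.
P1 against R: payoffs 88, 86, 68, 83 → best response R1.
P2 against R1: payoffs 31, 55, 20 → best response C.
P2 against R2: payoffs 35, 74, 29 → best response C.
P2 against R3: payoffs 42, 18, 87 → best response R.
P2 against R4: payoffs 13, 41, 70 → best response R.
No profile is a mutual best response for all players.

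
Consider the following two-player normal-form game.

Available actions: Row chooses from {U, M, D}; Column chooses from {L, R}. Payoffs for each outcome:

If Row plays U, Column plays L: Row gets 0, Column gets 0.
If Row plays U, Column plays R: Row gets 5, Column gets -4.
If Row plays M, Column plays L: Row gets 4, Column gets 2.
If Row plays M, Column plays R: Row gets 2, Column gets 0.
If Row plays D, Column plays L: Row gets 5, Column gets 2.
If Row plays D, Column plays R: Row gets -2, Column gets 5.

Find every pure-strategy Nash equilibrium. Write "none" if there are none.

(U, L): Row can switch to M (0 → 4). Not NE.
(U, R): Column can switch to L (-4 → 0). Not NE.
(M, L): Row can switch to D (4 → 5). Not NE.
(M, R): Row can switch to U (2 → 5). Not NE.
(D, L): Column can switch to R (2 → 5). Not NE.
(D, R): Row can switch to U (-2 → 5). Not NE.

There is no pure-strategy Nash equilibrium.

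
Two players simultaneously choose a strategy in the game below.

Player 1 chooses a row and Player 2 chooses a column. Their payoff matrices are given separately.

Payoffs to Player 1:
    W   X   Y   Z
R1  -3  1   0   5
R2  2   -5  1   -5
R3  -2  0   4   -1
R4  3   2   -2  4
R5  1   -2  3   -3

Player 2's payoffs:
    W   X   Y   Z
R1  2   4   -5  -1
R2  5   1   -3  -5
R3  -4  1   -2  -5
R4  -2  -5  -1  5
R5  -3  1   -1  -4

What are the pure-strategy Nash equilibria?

Player 1 against W: payoffs -3, 2, -2, 3, 1 → best response R4.
Player 1 against X: payoffs 1, -5, 0, 2, -2 → best response R4.
Player 1 against Y: payoffs 0, 1, 4, -2, 3 → best response R3.
Player 1 against Z: payoffs 5, -5, -1, 4, -3 → best response R1.
Player 2 against R1: payoffs 2, 4, -5, -1 → best response X.
Player 2 against R2: payoffs 5, 1, -3, -5 → best response W.
Player 2 against R3: payoffs -4, 1, -2, -5 → best response X.
Player 2 against R4: payoffs -2, -5, -1, 5 → best response Z.
Player 2 against R5: payoffs -3, 1, -1, -4 → best response X.
No profile is a mutual best response for all players.

There is no pure-strategy Nash equilibrium.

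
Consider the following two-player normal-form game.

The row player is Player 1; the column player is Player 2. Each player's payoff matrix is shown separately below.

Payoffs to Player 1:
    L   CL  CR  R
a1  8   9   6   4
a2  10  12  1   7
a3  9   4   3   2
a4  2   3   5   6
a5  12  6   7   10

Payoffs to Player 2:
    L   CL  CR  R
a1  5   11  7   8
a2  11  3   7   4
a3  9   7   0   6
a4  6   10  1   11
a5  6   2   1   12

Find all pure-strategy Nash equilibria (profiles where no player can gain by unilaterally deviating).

(a5, R)

(a1, L): Player 1 can switch to a2 (8 → 10). Not NE.
(a1, CL): Player 1 can switch to a2 (9 → 12). Not NE.
(a1, CR): Player 1 can switch to a5 (6 → 7). Not NE.
(a1, R): Player 1 can switch to a2 (4 → 7). Not NE.
(a2, L): Player 1 can switch to a5 (10 → 12). Not NE.
(a2, CL): Player 2 can switch to L (3 → 11). Not NE.
(a2, CR): Player 1 can switch to a1 (1 → 6). Not NE.
(a2, R): Player 1 can switch to a5 (7 → 10). Not NE.
(a3, L): Player 1 can switch to a2 (9 → 10). Not NE.
(a3, CL): Player 1 can switch to a1 (4 → 9). Not NE.
(a3, CR): Player 1 can switch to a1 (3 → 6). Not NE.
(a3, R): Player 1 can switch to a1 (2 → 4). Not NE.
(a5, R): Player 1 gets 10, best alternative 7; Player 2 gets 12, best alternative 6. No profitable deviation — NE.
(The remaining 7 profiles each have a profitable deviation by the same check.)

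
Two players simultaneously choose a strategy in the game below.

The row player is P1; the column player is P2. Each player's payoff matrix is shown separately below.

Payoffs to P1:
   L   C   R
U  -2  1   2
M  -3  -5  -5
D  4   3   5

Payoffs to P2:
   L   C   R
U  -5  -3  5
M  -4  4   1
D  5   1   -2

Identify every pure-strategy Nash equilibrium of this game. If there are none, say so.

Pure NE: (D, L)

P1 against L: payoffs -2, -3, 4 → best response D.
P1 against C: payoffs 1, -5, 3 → best response D.
P1 against R: payoffs 2, -5, 5 → best response D.
P2 against U: payoffs -5, -3, 5 → best response R.
P2 against M: payoffs -4, 4, 1 → best response C.
P2 against D: payoffs 5, 1, -2 → best response L.
Mutual best responses: (D, L).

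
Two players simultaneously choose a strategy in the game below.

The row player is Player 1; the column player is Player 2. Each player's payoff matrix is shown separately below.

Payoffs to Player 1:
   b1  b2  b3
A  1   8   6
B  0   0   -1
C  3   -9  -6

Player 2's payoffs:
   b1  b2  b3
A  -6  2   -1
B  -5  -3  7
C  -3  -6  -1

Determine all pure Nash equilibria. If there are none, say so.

Pure NE: (A, b2)

Player 1 against b1: payoffs 1, 0, 3 → best response C.
Player 1 against b2: payoffs 8, 0, -9 → best response A.
Player 1 against b3: payoffs 6, -1, -6 → best response A.
Player 2 against A: payoffs -6, 2, -1 → best response b2.
Player 2 against B: payoffs -5, -3, 7 → best response b3.
Player 2 against C: payoffs -3, -6, -1 → best response b3.
Mutual best responses: (A, b2).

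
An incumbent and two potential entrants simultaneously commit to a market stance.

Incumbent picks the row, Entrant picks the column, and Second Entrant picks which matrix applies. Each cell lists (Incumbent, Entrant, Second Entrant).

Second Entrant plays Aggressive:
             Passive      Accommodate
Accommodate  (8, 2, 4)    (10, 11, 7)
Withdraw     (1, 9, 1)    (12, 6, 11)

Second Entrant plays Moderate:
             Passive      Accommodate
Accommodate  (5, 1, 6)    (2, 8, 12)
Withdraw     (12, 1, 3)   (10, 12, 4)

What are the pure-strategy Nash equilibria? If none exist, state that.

none

Incumbent against (Passive, Aggressive): payoffs 8, 1 → best response Accommodate.
Incumbent against (Passive, Moderate): payoffs 5, 12 → best response Withdraw.
Incumbent against (Accommodate, Aggressive): payoffs 10, 12 → best response Withdraw.
Incumbent against (Accommodate, Moderate): payoffs 2, 10 → best response Withdraw.
Entrant against (Accommodate, Aggressive): payoffs 2, 11 → best response Accommodate.
Entrant against (Accommodate, Moderate): payoffs 1, 8 → best response Accommodate.
Entrant against (Withdraw, Aggressive): payoffs 9, 6 → best response Passive.
Entrant against (Withdraw, Moderate): payoffs 1, 12 → best response Accommodate.
Second Entrant against (Accommodate, Passive): payoffs 4, 6 → best response Moderate.
Second Entrant against (Accommodate, Accommodate): payoffs 7, 12 → best response Moderate.
Second Entrant against (Withdraw, Passive): payoffs 1, 3 → best response Moderate.
Second Entrant against (Withdraw, Accommodate): payoffs 11, 4 → best response Aggressive.
No profile is a mutual best response for all players.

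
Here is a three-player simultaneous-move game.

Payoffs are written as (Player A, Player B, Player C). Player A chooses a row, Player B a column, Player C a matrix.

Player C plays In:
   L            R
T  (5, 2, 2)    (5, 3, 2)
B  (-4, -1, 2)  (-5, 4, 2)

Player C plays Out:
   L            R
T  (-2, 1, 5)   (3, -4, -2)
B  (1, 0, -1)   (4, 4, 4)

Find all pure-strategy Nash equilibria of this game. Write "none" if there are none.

For each strategy profile, look for a profitable unilateral deviation.
(T, L, In): Player B can switch to R (2 → 3). Not NE.
(T, L, Out): Player A can switch to B (-2 → 1). Not NE.
(T, R, In): Player A gets 5, best alternative -5; Player B gets 3, best alternative 2; Player C gets 2, best alternative -2. No profitable deviation — NE.
(T, R, Out): Player A can switch to B (3 → 4). Not NE.
(B, L, In): Player A can switch to T (-4 → 5). Not NE.
(B, L, Out): Player B can switch to R (0 → 4). Not NE.
(B, R, In): Player A can switch to T (-5 → 5). Not NE.
(B, R, Out): Player A gets 4, best alternative 3; Player B gets 4, best alternative 0; Player C gets 4, best alternative 2. No profitable deviation — NE.

Pure-strategy Nash equilibria: (T, R, In) and (B, R, Out)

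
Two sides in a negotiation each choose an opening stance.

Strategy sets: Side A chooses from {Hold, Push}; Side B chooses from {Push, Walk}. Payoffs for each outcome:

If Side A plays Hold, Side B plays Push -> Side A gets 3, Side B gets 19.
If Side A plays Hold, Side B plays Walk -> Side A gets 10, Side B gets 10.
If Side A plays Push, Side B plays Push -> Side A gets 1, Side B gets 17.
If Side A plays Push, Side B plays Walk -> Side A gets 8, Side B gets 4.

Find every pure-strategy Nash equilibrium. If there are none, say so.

The unique pure-strategy Nash equilibrium is (Hold, Push).

Side A against Push: payoffs 3, 1 → best response Hold.
Side A against Walk: payoffs 10, 8 → best response Hold.
Side B against Hold: payoffs 19, 10 → best response Push.
Side B against Push: payoffs 17, 4 → best response Push.
Mutual best responses: (Hold, Push).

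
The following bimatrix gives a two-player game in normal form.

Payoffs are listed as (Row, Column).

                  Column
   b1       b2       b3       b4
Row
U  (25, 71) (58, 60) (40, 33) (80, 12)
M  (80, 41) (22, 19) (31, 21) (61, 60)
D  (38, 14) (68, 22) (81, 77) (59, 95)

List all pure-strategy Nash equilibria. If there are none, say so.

(U, b1): Row can switch to M (25 → 80). Not NE.
(U, b2): Row can switch to D (58 → 68). Not NE.
(U, b3): Row can switch to D (40 → 81). Not NE.
(U, b4): Column can switch to b1 (12 → 71). Not NE.
(M, b1): Column can switch to b4 (41 → 60). Not NE.
(M, b2): Row can switch to U (22 → 58). Not NE.
(The remaining 6 profiles each have a profitable deviation by the same check.)

none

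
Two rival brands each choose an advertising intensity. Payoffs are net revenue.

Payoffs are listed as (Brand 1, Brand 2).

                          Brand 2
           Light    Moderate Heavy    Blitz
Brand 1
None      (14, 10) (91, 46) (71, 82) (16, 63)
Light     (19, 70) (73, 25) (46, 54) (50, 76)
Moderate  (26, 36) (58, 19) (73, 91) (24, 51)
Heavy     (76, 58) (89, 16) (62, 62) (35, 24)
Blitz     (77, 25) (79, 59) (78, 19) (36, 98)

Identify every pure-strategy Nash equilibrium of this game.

Mark each player's best response to every combination of opponents' strategies; a profile where every player is best-responding is a pure Nash equilibrium.
Brand 1 against Light: payoffs 14, 19, 26, 76, 77 → best response Blitz.
Brand 1 against Moderate: payoffs 91, 73, 58, 89, 79 → best response None.
Brand 1 against Heavy: payoffs 71, 46, 73, 62, 78 → best response Blitz.
Brand 1 against Blitz: payoffs 16, 50, 24, 35, 36 → best response Light.
Brand 2 against None: payoffs 10, 46, 82, 63 → best response Heavy.
Brand 2 against Light: payoffs 70, 25, 54, 76 → best response Blitz.
Brand 2 against Moderate: payoffs 36, 19, 91, 51 → best response Heavy.
Brand 2 against Heavy: payoffs 58, 16, 62, 24 → best response Heavy.
Brand 2 against Blitz: payoffs 25, 59, 19, 98 → best response Blitz.
Mutual best responses: (Light, Blitz).

Pure NE: (Light, Blitz)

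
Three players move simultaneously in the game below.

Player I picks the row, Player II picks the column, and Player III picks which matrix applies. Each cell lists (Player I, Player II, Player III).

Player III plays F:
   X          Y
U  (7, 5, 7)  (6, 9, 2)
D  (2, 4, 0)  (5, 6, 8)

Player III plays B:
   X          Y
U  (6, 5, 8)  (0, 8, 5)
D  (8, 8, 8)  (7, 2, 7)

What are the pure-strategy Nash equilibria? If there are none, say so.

(D, X, B)

(U, X, F): Player II can switch to Y (5 → 9). Not NE.
(U, X, B): Player I can switch to D (6 → 8). Not NE.
(U, Y, F): Player III can switch to B (2 → 5). Not NE.
(U, Y, B): Player I can switch to D (0 → 7). Not NE.
(D, X, F): Player I can switch to U (2 → 7). Not NE.
(D, X, B): Player I gets 8, best alternative 6; Player II gets 8, best alternative 2; Player III gets 8, best alternative 0. No profitable deviation — NE.
(D, Y, F): Player I can switch to U (5 → 6). Not NE.
(D, Y, B): Player II can switch to X (2 → 8). Not NE.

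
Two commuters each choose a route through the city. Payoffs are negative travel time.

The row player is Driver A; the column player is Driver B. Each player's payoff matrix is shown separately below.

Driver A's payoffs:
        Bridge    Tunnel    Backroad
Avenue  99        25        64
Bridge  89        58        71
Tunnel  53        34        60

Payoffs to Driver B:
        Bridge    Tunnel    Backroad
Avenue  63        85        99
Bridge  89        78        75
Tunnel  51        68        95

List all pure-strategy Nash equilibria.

For each strategy profile, look for a profitable unilateral deviation.
(Avenue, Bridge): Driver B can switch to Tunnel (63 → 85). Not NE.
(Avenue, Tunnel): Driver A can switch to Bridge (25 → 58). Not NE.
(Avenue, Backroad): Driver A can switch to Bridge (64 → 71). Not NE.
(Bridge, Bridge): Driver A can switch to Avenue (89 → 99). Not NE.
(Bridge, Tunnel): Driver B can switch to Bridge (78 → 89). Not NE.
(Bridge, Backroad): Driver B can switch to Bridge (75 → 89). Not NE.
(Tunnel, Bridge): Driver A can switch to Avenue (53 → 99). Not NE.
(Tunnel, Tunnel): Driver A can switch to Bridge (34 → 58). Not NE.
(Tunnel, Backroad): Driver A can switch to Avenue (60 → 64). Not NE.

There is no pure-strategy Nash equilibrium.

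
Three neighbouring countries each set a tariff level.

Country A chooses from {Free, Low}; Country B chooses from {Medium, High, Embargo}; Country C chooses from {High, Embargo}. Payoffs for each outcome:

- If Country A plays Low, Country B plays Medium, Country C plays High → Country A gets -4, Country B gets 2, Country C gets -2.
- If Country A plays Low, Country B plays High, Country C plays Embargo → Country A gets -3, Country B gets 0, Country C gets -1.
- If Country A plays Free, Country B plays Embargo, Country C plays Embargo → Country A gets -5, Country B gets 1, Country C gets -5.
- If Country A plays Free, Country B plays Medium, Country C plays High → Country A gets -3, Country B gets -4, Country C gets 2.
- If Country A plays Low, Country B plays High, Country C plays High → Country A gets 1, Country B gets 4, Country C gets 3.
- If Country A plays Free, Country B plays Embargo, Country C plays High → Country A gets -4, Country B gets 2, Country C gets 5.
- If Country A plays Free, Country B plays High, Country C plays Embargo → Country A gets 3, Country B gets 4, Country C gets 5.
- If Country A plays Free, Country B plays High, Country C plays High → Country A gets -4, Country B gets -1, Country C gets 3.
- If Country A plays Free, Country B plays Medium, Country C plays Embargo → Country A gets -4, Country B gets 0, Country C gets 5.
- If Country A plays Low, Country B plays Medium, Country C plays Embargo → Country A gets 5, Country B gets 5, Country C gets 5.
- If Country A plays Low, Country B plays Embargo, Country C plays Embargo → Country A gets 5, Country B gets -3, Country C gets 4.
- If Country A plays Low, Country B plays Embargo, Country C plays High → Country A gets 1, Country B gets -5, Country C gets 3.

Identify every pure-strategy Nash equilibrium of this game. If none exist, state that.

Mark each player's best response to every combination of opponents' strategies; a profile where every player is best-responding is a pure Nash equilibrium.
Country A against (Medium, High): payoffs -3, -4 → best response Free.
Country A against (Medium, Embargo): payoffs -4, 5 → best response Low.
Country A against (High, High): payoffs -4, 1 → best response Low.
Country A against (High, Embargo): payoffs 3, -3 → best response Free.
Country A against (Embargo, High): payoffs -4, 1 → best response Low.
Country A against (Embargo, Embargo): payoffs -5, 5 → best response Low.
Country B against (Free, High): payoffs -4, -1, 2 → best response Embargo.
Country B against (Free, Embargo): payoffs 0, 4, 1 → best response High.
Country B against (Low, High): payoffs 2, 4, -5 → best response High.
Country B against (Low, Embargo): payoffs 5, 0, -3 → best response Medium.
Country C against (Free, Medium): payoffs 2, 5 → best response Embargo.
Country C against (Free, High): payoffs 3, 5 → best response Embargo.
Country C against (Free, Embargo): payoffs 5, -5 → best response High.
Country C against (Low, Medium): payoffs -2, 5 → best response Embargo.
Country C against (Low, High): payoffs 3, -1 → best response High.
Country C against (Low, Embargo): payoffs 3, 4 → best response Embargo.
Mutual best responses: (Free, High, Embargo); (Low, Medium, Embargo); (Low, High, High).

The pure Nash equilibria are (Free, High, Embargo); (Low, Medium, Embargo); (Low, High, High).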